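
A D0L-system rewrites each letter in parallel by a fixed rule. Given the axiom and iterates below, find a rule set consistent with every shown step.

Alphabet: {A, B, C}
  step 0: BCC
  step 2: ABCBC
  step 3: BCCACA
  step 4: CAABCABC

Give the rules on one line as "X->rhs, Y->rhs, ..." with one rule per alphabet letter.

  step 3 ⇒ step 4: BCCACA ⇒ C·A·A·BC·A·BC
    A ↦ BC
    B ↦ C
    C ↦ A

A->BC, B->C, C->A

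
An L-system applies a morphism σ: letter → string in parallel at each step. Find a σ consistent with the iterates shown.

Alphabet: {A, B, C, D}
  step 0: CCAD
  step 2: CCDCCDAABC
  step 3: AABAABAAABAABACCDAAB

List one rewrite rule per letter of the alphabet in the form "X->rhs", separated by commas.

  step 2 ⇒ step 3: CCDCCDAABC ⇒ AAB·AAB·A·AAB·AAB·A·C·C·D·AAB
    A ↦ C
    B ↦ D
    C ↦ AAB
    D ↦ A

A->C, B->D, C->AAB, D->A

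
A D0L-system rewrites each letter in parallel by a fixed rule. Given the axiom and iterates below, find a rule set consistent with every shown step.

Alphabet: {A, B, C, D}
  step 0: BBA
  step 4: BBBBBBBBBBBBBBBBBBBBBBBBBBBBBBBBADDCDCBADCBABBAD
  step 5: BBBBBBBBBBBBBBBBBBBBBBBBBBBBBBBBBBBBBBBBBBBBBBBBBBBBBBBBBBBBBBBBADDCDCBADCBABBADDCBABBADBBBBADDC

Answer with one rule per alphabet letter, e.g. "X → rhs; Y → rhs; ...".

A->AD, B->BB, C->BA, D->DC

  step 4 ⇒ step 5: BBBBBBBBBBBBBBBBBBBBBBBBBBBBBBBBADDCDCBADCBABBAD ⇒ BB·BB·BB·BB·BB·BB·BB·BB·BB·BB·BB·BB·BB·BB·BB·BB·BB·BB·BB·BB·BB·BB·BB·BB·BB·BB·BB·BB·BB·BB·BB·BB·AD·DC·DC·BA·DC·BA·BB·AD·DC·BA·BB·AD·BB·BB·AD·DC
    A ↦ AD
    B ↦ BB
    C ↦ BA
    D ↦ DC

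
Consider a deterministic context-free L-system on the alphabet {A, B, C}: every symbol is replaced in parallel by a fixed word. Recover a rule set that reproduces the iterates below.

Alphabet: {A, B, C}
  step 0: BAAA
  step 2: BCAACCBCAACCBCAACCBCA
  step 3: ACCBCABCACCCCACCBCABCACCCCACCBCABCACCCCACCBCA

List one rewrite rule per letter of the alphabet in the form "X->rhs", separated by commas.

A->BCA, B->A, C->CC

  step 2 ⇒ step 3: BCAACCBCAACCBCAACCBCA ⇒ A·CC·BCA·BCA·CC·CC·A·CC·BCA·BCA·CC·CC·A·CC·BCA·BCA·CC·CC·A·CC·BCA
    A ↦ BCA
    B ↦ A
    C ↦ CC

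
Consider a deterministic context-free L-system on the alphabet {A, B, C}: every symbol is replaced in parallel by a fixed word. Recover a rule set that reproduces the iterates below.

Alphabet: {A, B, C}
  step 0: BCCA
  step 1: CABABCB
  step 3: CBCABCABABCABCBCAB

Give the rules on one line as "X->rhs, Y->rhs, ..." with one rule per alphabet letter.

A->CB, B->C, C->AB

  step 0 ⇒ step 1: BCCA ⇒ C·AB·AB·CB
    A ↦ CB
    B ↦ C
    C ↦ AB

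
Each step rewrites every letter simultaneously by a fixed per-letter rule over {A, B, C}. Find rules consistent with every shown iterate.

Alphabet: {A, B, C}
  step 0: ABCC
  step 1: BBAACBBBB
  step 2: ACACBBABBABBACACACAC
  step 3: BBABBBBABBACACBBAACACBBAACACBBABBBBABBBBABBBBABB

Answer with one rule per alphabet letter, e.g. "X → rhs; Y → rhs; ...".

A->BBA, B->AC, C->BB

  step 2 ⇒ step 3: ACACBBABBABBACACACAC ⇒ BBA·BB·BBA·BB·AC·AC·BBA·AC·AC·BBA·AC·AC·BBA·BB·BBA·BB·BBA·BB·BBA·BB
    A ↦ BBA
    B ↦ AC
    C ↦ BB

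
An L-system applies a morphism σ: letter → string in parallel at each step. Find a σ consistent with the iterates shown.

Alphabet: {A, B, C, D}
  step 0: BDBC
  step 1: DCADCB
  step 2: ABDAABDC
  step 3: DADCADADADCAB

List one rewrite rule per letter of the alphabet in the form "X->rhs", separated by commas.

  step 2 ⇒ step 3: ABDAABDC ⇒ DA·DC·A·DA·DA·DC·A·B
    A ↦ DA
    B ↦ DC
    C ↦ B
    D ↦ A

A->DA, B->DC, C->B, D->A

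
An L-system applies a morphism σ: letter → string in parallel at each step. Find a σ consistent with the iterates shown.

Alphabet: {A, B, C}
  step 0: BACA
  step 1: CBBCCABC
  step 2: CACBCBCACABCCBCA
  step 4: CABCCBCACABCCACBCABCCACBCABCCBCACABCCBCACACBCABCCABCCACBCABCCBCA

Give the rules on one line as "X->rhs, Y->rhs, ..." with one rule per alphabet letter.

A->BC, B->CB, C->CA

  step 1 ⇒ step 2: CBBCCABC ⇒ CA·CB·CB·CA·CA·BC·CB·CA
    A ↦ BC
    B ↦ CB
    C ↦ CA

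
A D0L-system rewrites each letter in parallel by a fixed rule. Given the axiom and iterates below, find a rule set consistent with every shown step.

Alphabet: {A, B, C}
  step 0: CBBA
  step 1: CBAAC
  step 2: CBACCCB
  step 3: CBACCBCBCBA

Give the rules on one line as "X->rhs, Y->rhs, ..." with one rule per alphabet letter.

  step 2 ⇒ step 3: CBACCCB ⇒ CB·A·C·CB·CB·CB·A
    A ↦ C
    B ↦ A
    C ↦ CB

A->C, B->A, C->CB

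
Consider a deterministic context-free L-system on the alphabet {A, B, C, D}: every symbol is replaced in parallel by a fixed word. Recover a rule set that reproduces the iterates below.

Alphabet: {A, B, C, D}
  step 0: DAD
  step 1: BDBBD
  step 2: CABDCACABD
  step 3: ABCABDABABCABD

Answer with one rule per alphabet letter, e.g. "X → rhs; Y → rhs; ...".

  step 2 ⇒ step 3: CABDCACABD ⇒ A·B·CA·BD·A·B·A·B·CA·BD
    A ↦ B
    B ↦ CA
    C ↦ A
    D ↦ BD

A->B, B->CA, C->A, D->BD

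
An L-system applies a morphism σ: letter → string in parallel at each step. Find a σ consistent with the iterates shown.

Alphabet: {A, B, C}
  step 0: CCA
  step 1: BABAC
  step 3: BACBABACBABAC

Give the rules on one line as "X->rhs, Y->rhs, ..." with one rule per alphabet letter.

A->C, B->BA, C->BA

  step 0 ⇒ step 1: CCA ⇒ BA·BA·C
    A ↦ C
    C ↦ BA
    B ↦ BA  (constrained at step 1)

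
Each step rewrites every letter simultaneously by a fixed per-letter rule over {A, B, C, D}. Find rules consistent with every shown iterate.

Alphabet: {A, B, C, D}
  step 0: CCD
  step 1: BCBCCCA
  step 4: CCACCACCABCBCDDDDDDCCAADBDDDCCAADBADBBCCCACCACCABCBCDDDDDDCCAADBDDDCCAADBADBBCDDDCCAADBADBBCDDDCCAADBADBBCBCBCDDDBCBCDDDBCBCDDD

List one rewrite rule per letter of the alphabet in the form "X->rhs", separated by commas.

  step 0 ⇒ step 1: CCD ⇒ BC·BC·CCA
    C ↦ BC
    D ↦ CCA
    A ↦ DDD  (constrained at step 1)
    B ↦ ADB  (constrained at step 1)

A->DDD, B->ADB, C->BC, D->CCA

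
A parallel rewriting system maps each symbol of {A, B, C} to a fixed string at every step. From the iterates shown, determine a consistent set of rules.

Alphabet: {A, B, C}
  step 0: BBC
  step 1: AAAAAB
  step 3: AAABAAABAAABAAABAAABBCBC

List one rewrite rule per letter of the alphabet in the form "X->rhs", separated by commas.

  step 0 ⇒ step 1: BBC ⇒ AA·AA·AB
    B ↦ AA
    C ↦ AB
    A ↦ BC  (constrained at step 1)

A->BC, B->AA, C->AB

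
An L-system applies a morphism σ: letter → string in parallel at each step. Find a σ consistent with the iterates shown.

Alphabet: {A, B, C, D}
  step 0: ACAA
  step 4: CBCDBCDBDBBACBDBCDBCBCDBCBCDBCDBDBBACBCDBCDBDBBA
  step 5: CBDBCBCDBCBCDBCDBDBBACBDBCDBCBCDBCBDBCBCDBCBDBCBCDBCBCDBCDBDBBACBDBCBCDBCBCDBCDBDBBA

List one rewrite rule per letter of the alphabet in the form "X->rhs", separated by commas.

A->BA, B->DB, C->CB, D->C

  step 4 ⇒ step 5: CBCDBCDBDBBACBDBCDBCBCDBCBCDBCDBDBBACBCDBCDBDBBA ⇒ CB·DB·CB·C·DB·CB·C·DB·C·DB·DB·BA·CB·DB·C·DB·CB·C·DB·CB·DB·CB·C·DB·CB·DB·CB·C·DB·CB·C·DB·C·DB·DB·BA·CB·DB·CB·C·DB·CB·C·DB·C·DB·DB·BA
    A ↦ BA
    B ↦ DB
    C ↦ CB
    D ↦ C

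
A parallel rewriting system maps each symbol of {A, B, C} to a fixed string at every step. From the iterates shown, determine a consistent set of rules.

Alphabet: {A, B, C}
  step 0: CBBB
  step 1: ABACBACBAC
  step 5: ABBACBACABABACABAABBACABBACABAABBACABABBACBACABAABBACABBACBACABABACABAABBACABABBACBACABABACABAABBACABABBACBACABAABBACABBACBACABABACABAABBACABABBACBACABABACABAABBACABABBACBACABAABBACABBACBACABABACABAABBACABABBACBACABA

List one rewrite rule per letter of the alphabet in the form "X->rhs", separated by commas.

A->AB, B->BAC, C->A

  step 0 ⇒ step 1: CBBB ⇒ A·BAC·BAC·BAC
    B ↦ BAC
    C ↦ A
    A ↦ AB  (constrained at step 1)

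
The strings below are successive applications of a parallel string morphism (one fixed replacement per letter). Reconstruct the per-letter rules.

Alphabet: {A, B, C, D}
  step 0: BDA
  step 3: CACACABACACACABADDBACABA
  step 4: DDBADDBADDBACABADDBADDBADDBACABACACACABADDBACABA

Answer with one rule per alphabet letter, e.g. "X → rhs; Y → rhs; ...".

  step 3 ⇒ step 4: CACACABACACACABADDBACABA ⇒ DD·BA·DD·BA·DD·BA·CA·BA·DD·BA·DD·BA·DD·BA·CA·BA·CA·CA·CA·BA·DD·BA·CA·BA
    A ↦ BA
    B ↦ CA
    C ↦ DD
    D ↦ CA

A->BA, B->CA, C->DD, D->CA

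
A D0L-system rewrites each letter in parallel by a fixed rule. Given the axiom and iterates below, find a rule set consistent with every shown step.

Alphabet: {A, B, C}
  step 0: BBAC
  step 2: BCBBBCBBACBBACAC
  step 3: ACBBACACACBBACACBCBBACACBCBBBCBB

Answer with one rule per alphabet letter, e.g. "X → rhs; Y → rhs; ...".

  step 2 ⇒ step 3: BCBBBCBBACBBACAC ⇒ AC·BB·AC·AC·AC·BB·AC·AC·BC·BB·AC·AC·BC·BB·BC·BB
    A ↦ BC
    B ↦ AC
    C ↦ BB

A->BC, B->AC, C->BB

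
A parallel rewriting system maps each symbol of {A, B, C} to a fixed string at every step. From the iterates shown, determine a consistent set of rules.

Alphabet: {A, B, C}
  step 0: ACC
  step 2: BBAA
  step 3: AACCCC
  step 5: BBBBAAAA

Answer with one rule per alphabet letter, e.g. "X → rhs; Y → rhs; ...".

  step 2 ⇒ step 3: BBAA ⇒ A·A·CC·CC
    A ↦ CC
    B ↦ A
    C ↦ B  (constrained at step 0)

A->CC, B->A, C->B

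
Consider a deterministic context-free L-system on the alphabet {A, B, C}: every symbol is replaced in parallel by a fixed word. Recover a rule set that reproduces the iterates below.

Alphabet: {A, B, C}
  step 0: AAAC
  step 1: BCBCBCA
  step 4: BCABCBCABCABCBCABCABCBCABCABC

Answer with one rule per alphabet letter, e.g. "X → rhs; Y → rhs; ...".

A->BC, B->BC, C->A

  step 0 ⇒ step 1: AAAC ⇒ BC·BC·BC·A
    A ↦ BC
    C ↦ A
    B ↦ BC  (constrained at step 1)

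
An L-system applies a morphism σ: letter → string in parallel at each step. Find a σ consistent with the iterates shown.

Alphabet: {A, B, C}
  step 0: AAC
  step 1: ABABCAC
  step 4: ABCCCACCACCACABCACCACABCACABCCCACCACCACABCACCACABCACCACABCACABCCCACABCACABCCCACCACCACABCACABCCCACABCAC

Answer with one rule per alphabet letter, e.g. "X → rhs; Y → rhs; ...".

  step 0 ⇒ step 1: AAC ⇒ AB·AB·CAC
    A ↦ AB
    C ↦ CAC
    B ↦ CC  (constrained at step 1)

A->AB, B->CC, C->CAC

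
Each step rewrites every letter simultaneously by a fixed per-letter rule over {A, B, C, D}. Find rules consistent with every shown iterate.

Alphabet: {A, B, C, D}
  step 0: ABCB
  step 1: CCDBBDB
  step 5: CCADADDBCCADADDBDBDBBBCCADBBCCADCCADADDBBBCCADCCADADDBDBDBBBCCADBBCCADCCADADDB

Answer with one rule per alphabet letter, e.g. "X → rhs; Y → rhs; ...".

  step 0 ⇒ step 1: ABCB ⇒ CC·DB·B·DB
    A ↦ CC
    B ↦ DB
    C ↦ B
    D ↦ AD  (constrained at step 1)

A->CC, B->DB, C->B, D->AD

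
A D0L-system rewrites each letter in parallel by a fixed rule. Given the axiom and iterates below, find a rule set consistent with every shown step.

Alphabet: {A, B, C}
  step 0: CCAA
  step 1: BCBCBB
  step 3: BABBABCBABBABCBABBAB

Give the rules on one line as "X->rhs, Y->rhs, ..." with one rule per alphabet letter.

  step 0 ⇒ step 1: CCAA ⇒ BC·BC·B·B
    A ↦ B
    C ↦ BC
    B ↦ BA  (constrained at step 1)

A->B, B->BA, C->BC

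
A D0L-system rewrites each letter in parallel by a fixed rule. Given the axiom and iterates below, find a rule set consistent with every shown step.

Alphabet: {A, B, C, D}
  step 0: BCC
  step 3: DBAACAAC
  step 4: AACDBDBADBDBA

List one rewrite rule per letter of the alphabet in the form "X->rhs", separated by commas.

A->DB, B->C, C->A, D->AA

  step 3 ⇒ step 4: DBAACAAC ⇒ AA·C·DB·DB·A·DB·DB·A
    A ↦ DB
    B ↦ C
    C ↦ A
    D ↦ AA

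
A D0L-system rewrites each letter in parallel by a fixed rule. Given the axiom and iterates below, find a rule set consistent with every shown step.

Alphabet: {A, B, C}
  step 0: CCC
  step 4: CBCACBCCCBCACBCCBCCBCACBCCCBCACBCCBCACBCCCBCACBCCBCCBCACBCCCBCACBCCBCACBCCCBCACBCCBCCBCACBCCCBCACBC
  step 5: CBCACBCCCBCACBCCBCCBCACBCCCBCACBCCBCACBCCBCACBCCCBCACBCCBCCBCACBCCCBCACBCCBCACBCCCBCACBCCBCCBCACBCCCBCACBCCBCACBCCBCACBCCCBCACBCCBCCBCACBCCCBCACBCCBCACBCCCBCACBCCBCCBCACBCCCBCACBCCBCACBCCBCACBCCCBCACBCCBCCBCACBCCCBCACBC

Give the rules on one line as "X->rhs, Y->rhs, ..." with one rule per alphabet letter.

  step 4 ⇒ step 5: CBCACBCCCBCACBCCBCCBCACBCCCBCACBCCBCACBCCCBCACBCCBCCBCACBCCCBCACBCCBCACBCCCBCACBCCBCCBCACBCCCBCACBC ⇒ CBC·A·CBC·C·CBC·A·CBC·CBC·CBC·A·CBC·C·CBC·A·CBC·CBC·A·CBC·CBC·A·CBC·C·CBC·A·CBC·CBC·CBC·A·CBC·C·CBC·A·CBC·CBC·A·CBC·C·CBC·A·CBC·CBC·CBC·A·CBC·C·CBC·A·CBC·CBC·A·CBC·CBC·A·CBC·C·CBC·A·CBC·CBC·CBC·A·CBC·C·CBC·A·CBC·CBC·A·CBC·C·CBC·A·CBC·CBC·CBC·A·CBC·C·CBC·A·CBC·CBC·A·CBC·CBC·A·CBC·C·CBC·A·CBC·CBC·CBC·A·CBC·C·CBC·A·CBC
    A ↦ C
    B ↦ A
    C ↦ CBC

A->C, B->A, C->CBC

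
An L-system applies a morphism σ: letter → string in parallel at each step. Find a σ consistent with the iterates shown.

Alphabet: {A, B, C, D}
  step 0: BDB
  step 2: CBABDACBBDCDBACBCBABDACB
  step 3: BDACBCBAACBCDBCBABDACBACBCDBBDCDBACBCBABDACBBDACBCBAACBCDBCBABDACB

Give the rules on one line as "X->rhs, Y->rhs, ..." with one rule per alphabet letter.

A->CBA, B->ACB, C->BD, D->CDB

  step 2 ⇒ step 3: CBABDACBBDCDBACBCBABDACB ⇒ BD·ACB·CBA·ACB·CDB·CBA·BD·ACB·ACB·CDB·BD·CDB·ACB·CBA·BD·ACB·BD·ACB·CBA·ACB·CDB·CBA·BD·ACB
    A ↦ CBA
    B ↦ ACB
    C ↦ BD
    D ↦ CDB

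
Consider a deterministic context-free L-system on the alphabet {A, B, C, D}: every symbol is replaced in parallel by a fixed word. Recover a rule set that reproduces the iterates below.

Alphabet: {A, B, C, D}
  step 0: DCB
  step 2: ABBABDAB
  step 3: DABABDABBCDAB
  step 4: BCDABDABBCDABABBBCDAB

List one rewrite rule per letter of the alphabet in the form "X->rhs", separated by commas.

  step 3 ⇒ step 4: DABABDABBCDAB ⇒ BC·D·AB·D·AB·BC·D·AB·AB·B·BC·D·AB
    A ↦ D
    B ↦ AB
    C ↦ B
    D ↦ BC

A->D, B->AB, C->B, D->BC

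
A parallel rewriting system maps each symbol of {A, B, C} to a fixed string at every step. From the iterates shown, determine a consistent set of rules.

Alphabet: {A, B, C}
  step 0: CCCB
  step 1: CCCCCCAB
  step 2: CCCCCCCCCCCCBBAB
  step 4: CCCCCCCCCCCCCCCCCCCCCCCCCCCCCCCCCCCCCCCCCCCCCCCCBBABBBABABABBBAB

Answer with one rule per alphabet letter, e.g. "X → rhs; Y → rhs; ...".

  step 1 ⇒ step 2: CCCCCCAB ⇒ CC·CC·CC·CC·CC·CC·BB·AB
    A ↦ BB
    B ↦ AB
    C ↦ CC

A->BB, B->AB, C->CC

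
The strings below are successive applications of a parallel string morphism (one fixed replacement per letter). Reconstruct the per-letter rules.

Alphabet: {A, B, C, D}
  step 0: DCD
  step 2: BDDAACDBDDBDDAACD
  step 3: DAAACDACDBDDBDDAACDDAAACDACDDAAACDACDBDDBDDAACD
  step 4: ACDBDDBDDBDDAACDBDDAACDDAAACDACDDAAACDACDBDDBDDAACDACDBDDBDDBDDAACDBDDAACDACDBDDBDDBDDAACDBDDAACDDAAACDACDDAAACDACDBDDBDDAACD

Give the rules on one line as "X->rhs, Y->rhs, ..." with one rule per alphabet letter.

  step 3 ⇒ step 4: DAAACDACDBDDBDDAACDDAAACDACDDAAACDACDBDDBDDAACD ⇒ ACD·BDD·BDD·BDD·A·ACD·BDD·A·ACD·DAA·ACD·ACD·DAA·ACD·ACD·BDD·BDD·A·ACD·ACD·BDD·BDD·BDD·A·ACD·BDD·A·ACD·ACD·BDD·BDD·BDD·A·ACD·BDD·A·ACD·DAA·ACD·ACD·DAA·ACD·ACD·BDD·BDD·A·ACD
    A ↦ BDD
    B ↦ DAA
    C ↦ A
    D ↦ ACD

A->BDD, B->DAA, C->A, D->ACD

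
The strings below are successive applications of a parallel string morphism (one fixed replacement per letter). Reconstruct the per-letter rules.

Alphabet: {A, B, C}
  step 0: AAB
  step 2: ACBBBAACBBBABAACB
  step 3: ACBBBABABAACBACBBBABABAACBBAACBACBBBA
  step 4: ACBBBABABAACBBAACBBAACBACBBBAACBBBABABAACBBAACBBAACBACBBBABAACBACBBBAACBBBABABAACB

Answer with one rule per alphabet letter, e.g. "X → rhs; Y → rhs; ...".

  step 3 ⇒ step 4: ACBBBABABAACBACBBBABABAACBBAACBACBBBA ⇒ ACB·B·BA·BA·BA·ACB·BA·ACB·BA·ACB·ACB·B·BA·ACB·B·BA·BA·BA·ACB·BA·ACB·BA·ACB·ACB·B·BA·BA·ACB·ACB·B·BA·ACB·B·BA·BA·BA·ACB
    A ↦ ACB
    B ↦ BA
    C ↦ B

A->ACB, B->BA, C->B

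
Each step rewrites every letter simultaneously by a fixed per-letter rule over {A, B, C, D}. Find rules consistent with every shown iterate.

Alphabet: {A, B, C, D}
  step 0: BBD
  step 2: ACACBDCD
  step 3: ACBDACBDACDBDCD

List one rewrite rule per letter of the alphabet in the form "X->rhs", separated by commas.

A->AC, B->A, C->BD, D->CD

  step 2 ⇒ step 3: ACACBDCD ⇒ AC·BD·AC·BD·A·CD·BD·CD
    A ↦ AC
    B ↦ A
    C ↦ BD
    D ↦ CD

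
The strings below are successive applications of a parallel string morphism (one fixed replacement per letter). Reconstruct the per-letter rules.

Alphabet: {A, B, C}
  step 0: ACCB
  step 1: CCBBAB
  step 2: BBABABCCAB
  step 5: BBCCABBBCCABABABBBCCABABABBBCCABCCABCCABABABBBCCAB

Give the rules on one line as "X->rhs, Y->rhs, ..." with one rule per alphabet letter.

  step 1 ⇒ step 2: CCBBAB ⇒ B·B·AB·AB·CC·AB
    A ↦ CC
    B ↦ AB
    C ↦ B

A->CC, B->AB, C->B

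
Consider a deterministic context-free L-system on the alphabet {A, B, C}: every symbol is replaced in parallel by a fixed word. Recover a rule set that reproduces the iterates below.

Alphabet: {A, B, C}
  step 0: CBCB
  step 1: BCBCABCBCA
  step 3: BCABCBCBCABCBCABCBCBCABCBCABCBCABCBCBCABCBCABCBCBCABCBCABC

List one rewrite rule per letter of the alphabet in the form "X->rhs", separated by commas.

  step 0 ⇒ step 1: CBCB ⇒ BC·BCA·BC·BCA
    B ↦ BCA
    C ↦ BC
    A ↦ BC  (constrained at step 1)

A->BC, B->BCA, C->BC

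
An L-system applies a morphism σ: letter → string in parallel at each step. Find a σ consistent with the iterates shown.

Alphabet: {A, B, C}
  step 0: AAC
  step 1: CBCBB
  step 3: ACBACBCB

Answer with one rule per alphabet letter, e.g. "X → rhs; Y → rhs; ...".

A->CB, B->A, C->B

  step 0 ⇒ step 1: AAC ⇒ CB·CB·B
    A ↦ CB
    C ↦ B
    B ↦ A  (constrained at step 1)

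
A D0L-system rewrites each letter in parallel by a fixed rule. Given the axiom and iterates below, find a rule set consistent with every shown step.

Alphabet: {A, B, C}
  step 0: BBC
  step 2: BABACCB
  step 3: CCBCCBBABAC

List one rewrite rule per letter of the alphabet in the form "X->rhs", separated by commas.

A->CB, B->C, C->BA

  step 2 ⇒ step 3: BABACCB ⇒ C·CB·C·CB·BA·BA·C
    A ↦ CB
    B ↦ C
    C ↦ BA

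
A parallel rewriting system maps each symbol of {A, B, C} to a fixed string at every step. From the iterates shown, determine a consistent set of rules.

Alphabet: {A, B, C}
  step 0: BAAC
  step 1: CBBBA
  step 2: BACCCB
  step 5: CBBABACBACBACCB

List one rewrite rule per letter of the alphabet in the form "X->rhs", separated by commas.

A->B, B->C, C->BA

  step 1 ⇒ step 2: CBBBA ⇒ BA·C·C·C·B
    A ↦ B
    B ↦ C
    C ↦ BA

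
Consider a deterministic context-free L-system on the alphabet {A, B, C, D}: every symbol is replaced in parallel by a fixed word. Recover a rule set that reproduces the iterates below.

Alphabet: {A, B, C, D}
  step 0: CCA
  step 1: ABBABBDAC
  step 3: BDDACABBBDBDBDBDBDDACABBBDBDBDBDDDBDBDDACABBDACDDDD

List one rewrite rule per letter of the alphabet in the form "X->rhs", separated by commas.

A->DAC, B->DD, C->ABB, D->BD

  step 0 ⇒ step 1: CCA ⇒ ABB·ABB·DAC
    A ↦ DAC
    C ↦ ABB
    B ↦ DD  (constrained at step 1)
    D ↦ BD  (constrained at step 1)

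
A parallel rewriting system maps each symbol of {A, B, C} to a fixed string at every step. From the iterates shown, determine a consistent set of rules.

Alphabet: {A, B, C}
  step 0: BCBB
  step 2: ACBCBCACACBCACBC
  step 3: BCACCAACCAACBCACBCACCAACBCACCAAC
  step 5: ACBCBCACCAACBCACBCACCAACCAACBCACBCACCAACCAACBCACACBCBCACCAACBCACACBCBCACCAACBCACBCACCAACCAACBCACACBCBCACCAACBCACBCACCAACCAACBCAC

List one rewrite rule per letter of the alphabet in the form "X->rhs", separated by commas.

A->BC, B->CA, C->AC

  step 2 ⇒ step 3: ACBCBCACACBCACBC ⇒ BC·AC·CA·AC·CA·AC·BC·AC·BC·AC·CA·AC·BC·AC·CA·AC
    A ↦ BC
    B ↦ CA
    C ↦ AC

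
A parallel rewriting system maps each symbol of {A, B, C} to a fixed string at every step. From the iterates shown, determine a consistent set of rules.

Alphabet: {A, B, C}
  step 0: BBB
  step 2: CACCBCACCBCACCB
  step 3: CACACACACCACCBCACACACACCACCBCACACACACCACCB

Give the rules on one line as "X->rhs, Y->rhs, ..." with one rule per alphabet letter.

A->ACA, B->CB, C->CAC

  step 2 ⇒ step 3: CACCBCACCBCACCB ⇒ CAC·ACA·CAC·CAC·CB·CAC·ACA·CAC·CAC·CB·CAC·ACA·CAC·CAC·CB
    A ↦ ACA
    B ↦ CB
    C ↦ CAC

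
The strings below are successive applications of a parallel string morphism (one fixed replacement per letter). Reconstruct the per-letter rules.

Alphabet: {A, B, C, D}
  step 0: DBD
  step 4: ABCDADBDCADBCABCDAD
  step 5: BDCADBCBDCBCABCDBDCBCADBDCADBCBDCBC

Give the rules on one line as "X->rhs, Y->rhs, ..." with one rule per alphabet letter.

A->BDC, B->A, C->D, D->BC

  step 4 ⇒ step 5: ABCDADBDCADBCABCDAD ⇒ BDC·A·D·BC·BDC·BC·A·BC·D·BDC·BC·A·D·BDC·A·D·BC·BDC·BC
    A ↦ BDC
    B ↦ A
    C ↦ D
    D ↦ BC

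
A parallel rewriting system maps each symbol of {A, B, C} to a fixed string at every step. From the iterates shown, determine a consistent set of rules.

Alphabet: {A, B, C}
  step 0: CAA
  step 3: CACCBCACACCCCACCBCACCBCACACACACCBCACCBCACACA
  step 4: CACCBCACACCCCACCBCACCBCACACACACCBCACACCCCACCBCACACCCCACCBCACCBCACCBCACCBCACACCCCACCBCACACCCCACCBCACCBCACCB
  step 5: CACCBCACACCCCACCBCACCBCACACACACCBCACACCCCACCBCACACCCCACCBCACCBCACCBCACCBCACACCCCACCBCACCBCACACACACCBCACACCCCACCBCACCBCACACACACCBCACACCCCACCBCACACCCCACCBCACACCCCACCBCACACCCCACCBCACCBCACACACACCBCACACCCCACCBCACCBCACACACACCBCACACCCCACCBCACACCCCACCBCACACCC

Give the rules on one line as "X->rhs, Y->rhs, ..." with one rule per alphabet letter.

A->CCB, B->CCC, C->CA

  step 4 ⇒ step 5: CACCBCACACCCCACCBCACCBCACACACACCBCACACCCCACCBCACACCCCACCBCACCBCACCBCACCBCACACCCCACCBCACACCCCACCBCACCBCACCB ⇒ CA·CCB·CA·CA·CCC·CA·CCB·CA·CCB·CA·CA·CA·CA·CCB·CA·CA·CCC·CA·CCB·CA·CA·CCC·CA·CCB·CA·CCB·CA·CCB·CA·CCB·CA·CA·CCC·CA·CCB·CA·CCB·CA·CA·CA·CA·CCB·CA·CA·CCC·CA·CCB·CA·CCB·CA·CA·CA·CA·CCB·CA·CA·CCC·CA·CCB·CA·CA·CCC·CA·CCB·CA·CA·CCC·CA·CCB·CA·CA·CCC·CA·CCB·CA·CCB·CA·CA·CA·CA·CCB·CA·CA·CCC·CA·CCB·CA·CCB·CA·CA·CA·CA·CCB·CA·CA·CCC·CA·CCB·CA·CA·CCC·CA·CCB·CA·CA·CCC
    A ↦ CCB
    B ↦ CCC
    C ↦ CA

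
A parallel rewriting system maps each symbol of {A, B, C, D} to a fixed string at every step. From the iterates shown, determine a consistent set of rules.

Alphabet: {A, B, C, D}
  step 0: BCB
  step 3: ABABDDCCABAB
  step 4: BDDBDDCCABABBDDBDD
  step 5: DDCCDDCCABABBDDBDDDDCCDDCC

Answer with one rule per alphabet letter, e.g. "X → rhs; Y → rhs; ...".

  step 4 ⇒ step 5: BDDBDDCCABABBDDBDD ⇒ DD·C·C·DD·C·C·AB·AB·B·DD·B·DD·DD·C·C·DD·C·C
    A ↦ B
    B ↦ DD
    C ↦ AB
    D ↦ C

A->B, B->DD, C->AB, D->C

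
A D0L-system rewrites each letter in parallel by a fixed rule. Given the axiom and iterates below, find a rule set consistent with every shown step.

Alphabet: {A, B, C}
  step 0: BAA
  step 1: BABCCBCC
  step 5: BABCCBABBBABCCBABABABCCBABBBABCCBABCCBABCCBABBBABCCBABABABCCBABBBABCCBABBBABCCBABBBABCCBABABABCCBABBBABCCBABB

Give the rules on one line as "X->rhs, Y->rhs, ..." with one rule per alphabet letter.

A->BCC, B->BA, C->B

  step 0 ⇒ step 1: BAA ⇒ BA·BCC·BCC
    A ↦ BCC
    B ↦ BA
    C ↦ B  (constrained at step 1)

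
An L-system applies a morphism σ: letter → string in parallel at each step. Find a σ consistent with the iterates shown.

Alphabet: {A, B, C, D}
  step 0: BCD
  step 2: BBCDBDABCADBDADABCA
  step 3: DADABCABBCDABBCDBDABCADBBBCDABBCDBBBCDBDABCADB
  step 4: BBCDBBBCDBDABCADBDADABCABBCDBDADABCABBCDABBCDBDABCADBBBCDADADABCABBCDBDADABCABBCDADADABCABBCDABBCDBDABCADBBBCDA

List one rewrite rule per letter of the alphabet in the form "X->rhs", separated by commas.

A->DB, B->DA, C->BCA, D->BBC

  step 3 ⇒ step 4: DADABCABBCDABBCDBDABCADBBBCDABBCDBBBCDBDABCADB ⇒ BBC·DB·BBC·DB·DA·BCA·DB·DA·DA·BCA·BBC·DB·DA·DA·BCA·BBC·DA·BBC·DB·DA·BCA·DB·BBC·DA·DA·DA·BCA·BBC·DB·DA·DA·BCA·BBC·DA·DA·DA·BCA·BBC·DA·BBC·DB·DA·BCA·DB·BBC·DA
    A ↦ DB
    B ↦ DA
    C ↦ BCA
    D ↦ BBC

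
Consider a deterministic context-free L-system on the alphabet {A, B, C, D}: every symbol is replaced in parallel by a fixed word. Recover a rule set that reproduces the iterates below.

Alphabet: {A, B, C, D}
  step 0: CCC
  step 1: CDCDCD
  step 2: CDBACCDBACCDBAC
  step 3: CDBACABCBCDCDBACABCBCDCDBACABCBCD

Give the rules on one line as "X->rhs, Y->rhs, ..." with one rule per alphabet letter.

  step 2 ⇒ step 3: CDBACCDBACCDBAC ⇒ CD·BAC·AB·CB·CD·CD·BAC·AB·CB·CD·CD·BAC·AB·CB·CD
    A ↦ CB
    B ↦ AB
    C ↦ CD
    D ↦ BAC

A->CB, B->AB, C->CD, D->BAC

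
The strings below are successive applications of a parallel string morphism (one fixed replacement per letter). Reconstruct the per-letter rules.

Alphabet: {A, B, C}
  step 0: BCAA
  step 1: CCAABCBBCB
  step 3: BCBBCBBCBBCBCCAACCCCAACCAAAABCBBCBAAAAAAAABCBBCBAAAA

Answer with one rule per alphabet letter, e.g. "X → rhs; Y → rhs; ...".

A->BCB, B->CC, C->AA

  step 0 ⇒ step 1: BCAA ⇒ CC·AA·BCB·BCB
    A ↦ BCB
    B ↦ CC
    C ↦ AA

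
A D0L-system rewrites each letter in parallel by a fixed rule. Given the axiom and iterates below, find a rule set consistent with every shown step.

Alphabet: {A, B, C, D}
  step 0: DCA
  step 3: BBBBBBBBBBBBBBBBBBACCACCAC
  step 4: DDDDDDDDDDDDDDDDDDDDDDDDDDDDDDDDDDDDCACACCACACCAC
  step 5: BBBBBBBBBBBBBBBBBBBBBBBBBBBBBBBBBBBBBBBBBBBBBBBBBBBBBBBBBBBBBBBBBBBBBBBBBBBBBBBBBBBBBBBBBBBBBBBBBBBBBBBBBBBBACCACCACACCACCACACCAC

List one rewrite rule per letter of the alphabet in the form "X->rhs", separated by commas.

A->C, B->DD, C->AC, D->BBB

  step 4 ⇒ step 5: DDDDDDDDDDDDDDDDDDDDDDDDDDDDDDDDDDDDCACACCACACCAC ⇒ BBB·BBB·BBB·BBB·BBB·BBB·BBB·BBB·BBB·BBB·BBB·BBB·BBB·BBB·BBB·BBB·BBB·BBB·BBB·BBB·BBB·BBB·BBB·BBB·BBB·BBB·BBB·BBB·BBB·BBB·BBB·BBB·BBB·BBB·BBB·BBB·AC·C·AC·C·AC·AC·C·AC·C·AC·AC·C·AC
    A ↦ C
    C ↦ AC
    D ↦ BBB
  step 3 ⇒ step 4: BBBBBBBBBBBBBBBBBBACCACCAC ⇒ DD·DD·DD·DD·DD·DD·DD·DD·DD·DD·DD·DD·DD·DD·DD·DD·DD·DD·C·AC·AC·C·AC·AC·C·AC
    B ↦ DD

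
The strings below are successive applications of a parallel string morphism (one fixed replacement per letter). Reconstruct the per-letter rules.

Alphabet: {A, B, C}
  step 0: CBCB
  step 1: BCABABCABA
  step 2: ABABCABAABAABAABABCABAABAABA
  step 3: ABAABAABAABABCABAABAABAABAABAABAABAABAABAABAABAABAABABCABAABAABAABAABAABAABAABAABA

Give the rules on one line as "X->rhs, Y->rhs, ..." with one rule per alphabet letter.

A->ABA, B->ABA, C->BC

  step 2 ⇒ step 3: ABABCABAABAABAABABCABAABAABA ⇒ ABA·ABA·ABA·ABA·BC·ABA·ABA·ABA·ABA·ABA·ABA·ABA·ABA·ABA·ABA·ABA·ABA·ABA·BC·ABA·ABA·ABA·ABA·ABA·ABA·ABA·ABA·ABA
    A ↦ ABA
    B ↦ ABA
    C ↦ BC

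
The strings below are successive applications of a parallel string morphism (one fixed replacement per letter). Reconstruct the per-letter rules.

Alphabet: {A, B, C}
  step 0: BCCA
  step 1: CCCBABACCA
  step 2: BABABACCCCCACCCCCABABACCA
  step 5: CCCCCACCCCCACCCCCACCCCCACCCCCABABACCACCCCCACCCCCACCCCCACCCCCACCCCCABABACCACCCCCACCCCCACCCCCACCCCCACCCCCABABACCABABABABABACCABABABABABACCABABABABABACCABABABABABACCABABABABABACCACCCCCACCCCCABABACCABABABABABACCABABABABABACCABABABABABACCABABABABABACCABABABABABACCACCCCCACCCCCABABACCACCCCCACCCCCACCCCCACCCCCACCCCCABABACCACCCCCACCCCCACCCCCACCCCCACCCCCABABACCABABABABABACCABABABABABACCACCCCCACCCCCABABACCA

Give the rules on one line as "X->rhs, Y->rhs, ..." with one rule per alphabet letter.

  step 1 ⇒ step 2: CCCBABACCA ⇒ BA·BA·BA·CCC·CCA·CCC·CCA·BA·BA·CCA
    A ↦ CCA
    B ↦ CCC
    C ↦ BA

A->CCA, B->CCC, C->BA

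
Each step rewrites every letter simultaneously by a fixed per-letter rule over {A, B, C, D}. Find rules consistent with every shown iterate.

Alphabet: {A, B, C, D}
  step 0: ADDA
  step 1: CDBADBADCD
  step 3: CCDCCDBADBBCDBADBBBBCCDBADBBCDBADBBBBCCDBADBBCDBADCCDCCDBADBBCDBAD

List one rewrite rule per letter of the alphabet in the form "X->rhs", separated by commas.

A->CD, B->BB, C->CCD, D->BAD

  step 0 ⇒ step 1: ADDA ⇒ CD·BAD·BAD·CD
    A ↦ CD
    D ↦ BAD
    B ↦ BB  (constrained at step 1)
    C ↦ CCD  (constrained at step 1)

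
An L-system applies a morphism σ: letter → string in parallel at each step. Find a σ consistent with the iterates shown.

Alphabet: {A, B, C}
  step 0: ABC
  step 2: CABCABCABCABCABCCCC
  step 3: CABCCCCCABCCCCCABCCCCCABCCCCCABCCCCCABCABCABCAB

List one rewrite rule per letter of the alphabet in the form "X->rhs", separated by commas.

  step 2 ⇒ step 3: CABCABCABCABCABCCCC ⇒ CAB·CC·CC·CAB·CC·CC·CAB·CC·CC·CAB·CC·CC·CAB·CC·CC·CAB·CAB·CAB·CAB
    A ↦ CC
    B ↦ CC
    C ↦ CAB

A->CC, B->CC, C->CAB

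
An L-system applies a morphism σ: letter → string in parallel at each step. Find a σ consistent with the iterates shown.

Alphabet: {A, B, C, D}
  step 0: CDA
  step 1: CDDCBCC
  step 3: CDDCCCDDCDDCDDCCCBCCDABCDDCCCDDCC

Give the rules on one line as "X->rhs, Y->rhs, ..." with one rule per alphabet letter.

  step 0 ⇒ step 1: CDA ⇒ CDD·C·BCC
    A ↦ BCC
    C ↦ CDD
    D ↦ C
    B ↦ DAB  (constrained at step 1)

A->BCC, B->DAB, C->CDD, D->C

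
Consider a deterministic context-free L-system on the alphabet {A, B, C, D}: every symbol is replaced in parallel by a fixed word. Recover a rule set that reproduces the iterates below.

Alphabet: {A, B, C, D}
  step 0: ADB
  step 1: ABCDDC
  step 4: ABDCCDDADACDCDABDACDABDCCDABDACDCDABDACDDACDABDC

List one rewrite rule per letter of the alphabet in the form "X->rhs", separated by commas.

  step 0 ⇒ step 1: ADB ⇒ AB·CD·DC
    A ↦ AB
    B ↦ DC
    D ↦ CD
    C ↦ DA  (constrained at step 1)

A->AB, B->DC, C->DA, D->CD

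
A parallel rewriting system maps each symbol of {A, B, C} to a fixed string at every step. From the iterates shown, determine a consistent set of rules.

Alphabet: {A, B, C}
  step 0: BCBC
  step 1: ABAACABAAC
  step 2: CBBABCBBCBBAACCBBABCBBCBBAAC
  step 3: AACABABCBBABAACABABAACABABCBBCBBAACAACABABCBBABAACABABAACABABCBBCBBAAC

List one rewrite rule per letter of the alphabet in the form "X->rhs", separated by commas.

  step 2 ⇒ step 3: CBBABCBBCBBAACCBBABCBBCBBAAC ⇒ AAC·AB·AB·CBB·AB·AAC·AB·AB·AAC·AB·AB·CBB·CBB·AAC·AAC·AB·AB·CBB·AB·AAC·AB·AB·AAC·AB·AB·CBB·CBB·AAC
    A ↦ CBB
    B ↦ AB
    C ↦ AAC

A->CBB, B->AB, C->AAC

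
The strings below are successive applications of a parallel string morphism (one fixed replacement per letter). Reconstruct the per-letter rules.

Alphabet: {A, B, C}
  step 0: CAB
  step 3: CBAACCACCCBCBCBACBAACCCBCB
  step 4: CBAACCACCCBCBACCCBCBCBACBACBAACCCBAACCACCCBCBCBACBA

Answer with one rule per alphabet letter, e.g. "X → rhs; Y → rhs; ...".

A->ACC, B->A, C->CB

  step 3 ⇒ step 4: CBAACCACCCBCBCBACBAACCCBCB ⇒ CB·A·ACC·ACC·CB·CB·ACC·CB·CB·CB·A·CB·A·CB·A·ACC·CB·A·ACC·ACC·CB·CB·CB·A·CB·A
    A ↦ ACC
    B ↦ A
    C ↦ CB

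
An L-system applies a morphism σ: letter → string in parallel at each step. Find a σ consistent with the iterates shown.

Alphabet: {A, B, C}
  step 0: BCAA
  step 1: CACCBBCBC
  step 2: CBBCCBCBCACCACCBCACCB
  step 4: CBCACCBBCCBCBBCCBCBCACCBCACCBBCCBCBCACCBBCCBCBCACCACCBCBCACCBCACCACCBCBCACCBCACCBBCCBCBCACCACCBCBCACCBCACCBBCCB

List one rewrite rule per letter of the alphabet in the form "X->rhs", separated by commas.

  step 1 ⇒ step 2: CACCBBCBC ⇒ CB·BC·CB·CB·CAC·CAC·CB·CAC·CB
    A ↦ BC
    B ↦ CAC
    C ↦ CB

A->BC, B->CAC, C->CB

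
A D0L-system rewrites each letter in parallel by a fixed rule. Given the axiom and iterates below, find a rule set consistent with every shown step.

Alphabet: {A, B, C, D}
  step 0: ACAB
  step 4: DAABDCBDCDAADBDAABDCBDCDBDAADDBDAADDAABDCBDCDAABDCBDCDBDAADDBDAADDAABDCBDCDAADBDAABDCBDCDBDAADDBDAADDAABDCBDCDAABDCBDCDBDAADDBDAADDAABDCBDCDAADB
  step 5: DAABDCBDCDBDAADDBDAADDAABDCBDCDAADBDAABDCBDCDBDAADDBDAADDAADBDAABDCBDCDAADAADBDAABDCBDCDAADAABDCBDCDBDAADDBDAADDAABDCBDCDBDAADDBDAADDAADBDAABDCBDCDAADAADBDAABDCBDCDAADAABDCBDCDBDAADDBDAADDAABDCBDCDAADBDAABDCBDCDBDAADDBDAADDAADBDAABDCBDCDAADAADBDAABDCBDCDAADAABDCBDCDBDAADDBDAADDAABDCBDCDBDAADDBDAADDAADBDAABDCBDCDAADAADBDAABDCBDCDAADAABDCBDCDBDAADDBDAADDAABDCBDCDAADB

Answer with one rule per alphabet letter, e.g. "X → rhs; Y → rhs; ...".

  step 4 ⇒ step 5: DAABDCBDCDAADBDAABDCBDCDBDAADDBDAADDAABDCBDCDAABDCBDCDBDAADDBDAADDAABDCBDCDAADBDAABDCBDCDBDAADDBDAADDAABDCBDCDAABDCBDCDBDAADDBDAADDAABDCBDCDAADB ⇒ DAA·BDC·BDC·DB·DAA·D·DB·DAA·D·DAA·BDC·BDC·DAA·DB·DAA·BDC·BDC·DB·DAA·D·DB·DAA·D·DAA·DB·DAA·BDC·BDC·DAA·DAA·DB·DAA·BDC·BDC·DAA·DAA·BDC·BDC·DB·DAA·D·DB·DAA·D·DAA·BDC·BDC·DB·DAA·D·DB·DAA·D·DAA·DB·DAA·BDC·BDC·DAA·DAA·DB·DAA·BDC·BDC·DAA·DAA·BDC·BDC·DB·DAA·D·DB·DAA·D·DAA·BDC·BDC·DAA·DB·DAA·BDC·BDC·DB·DAA·D·DB·DAA·D·DAA·DB·DAA·BDC·BDC·DAA·DAA·DB·DAA·BDC·BDC·DAA·DAA·BDC·BDC·DB·DAA·D·DB·DAA·D·DAA·BDC·BDC·DB·DAA·D·DB·DAA·D·DAA·DB·DAA·BDC·BDC·DAA·DAA·DB·DAA·BDC·BDC·DAA·DAA·BDC·BDC·DB·DAA·D·DB·DAA·D·DAA·BDC·BDC·DAA·DB
    A ↦ BDC
    B ↦ DB
    C ↦ D
    D ↦ DAA

A->BDC, B->DB, C->D, D->DAA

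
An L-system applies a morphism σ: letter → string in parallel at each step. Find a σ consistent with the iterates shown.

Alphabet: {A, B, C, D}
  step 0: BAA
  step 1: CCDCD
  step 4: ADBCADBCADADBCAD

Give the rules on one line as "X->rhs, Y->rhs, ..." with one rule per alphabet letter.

A->CD, B->C, C->AD, D->B

  step 0 ⇒ step 1: BAA ⇒ C·CD·CD
    A ↦ CD
    B ↦ C
    C ↦ AD  (constrained at step 1)
    D ↦ B  (constrained at step 1)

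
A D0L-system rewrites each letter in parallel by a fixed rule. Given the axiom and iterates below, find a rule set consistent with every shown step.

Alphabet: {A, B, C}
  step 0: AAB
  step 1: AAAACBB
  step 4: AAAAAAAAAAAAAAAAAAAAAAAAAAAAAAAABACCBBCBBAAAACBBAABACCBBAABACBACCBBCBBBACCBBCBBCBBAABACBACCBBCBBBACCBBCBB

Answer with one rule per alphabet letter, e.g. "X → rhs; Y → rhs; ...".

A->AA, B->CBB, C->BAC

  step 0 ⇒ step 1: AAB ⇒ AA·AA·CBB
    A ↦ AA
    B ↦ CBB
    C ↦ BAC  (constrained at step 1)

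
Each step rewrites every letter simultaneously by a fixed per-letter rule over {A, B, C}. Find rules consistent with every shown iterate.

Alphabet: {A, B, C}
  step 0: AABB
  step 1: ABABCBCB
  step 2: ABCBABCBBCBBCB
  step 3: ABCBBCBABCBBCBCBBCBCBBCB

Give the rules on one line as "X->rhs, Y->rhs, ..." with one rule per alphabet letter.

  step 2 ⇒ step 3: ABCBABCBBCBBCB ⇒ AB·CB·B·CB·AB·CB·B·CB·CB·B·CB·CB·B·CB
    A ↦ AB
    B ↦ CB
    C ↦ B

A->AB, B->CB, C->B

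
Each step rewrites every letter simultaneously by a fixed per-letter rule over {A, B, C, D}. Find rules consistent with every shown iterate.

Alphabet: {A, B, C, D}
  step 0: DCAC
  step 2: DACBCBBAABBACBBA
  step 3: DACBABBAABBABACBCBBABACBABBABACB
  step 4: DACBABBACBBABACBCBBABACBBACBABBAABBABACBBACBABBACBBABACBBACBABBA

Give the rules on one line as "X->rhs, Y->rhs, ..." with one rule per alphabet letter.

  step 3 ⇒ step 4: DACBABBAABBABACBCBBABACBABBABACB ⇒ DA·CB·AB·BA·CB·BA·BA·CB·CB·BA·BA·CB·BA·CB·AB·BA·AB·BA·BA·CB·BA·CB·AB·BA·CB·BA·BA·CB·BA·CB·AB·BA
    A ↦ CB
    B ↦ BA
    C ↦ AB
    D ↦ DA

A->CB, B->BA, C->AB, D->DA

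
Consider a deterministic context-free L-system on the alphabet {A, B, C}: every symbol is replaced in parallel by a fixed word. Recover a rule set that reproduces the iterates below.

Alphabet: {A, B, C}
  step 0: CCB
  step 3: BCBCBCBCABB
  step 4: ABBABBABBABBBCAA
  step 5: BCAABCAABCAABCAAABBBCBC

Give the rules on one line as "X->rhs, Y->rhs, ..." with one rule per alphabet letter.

  step 4 ⇒ step 5: ABBABBABBABBBCAA ⇒ BC·A·A·BC·A·A·BC·A·A·BC·A·A·A·BB·BC·BC
    A ↦ BC
    B ↦ A
    C ↦ BB

A->BC, B->A, C->BB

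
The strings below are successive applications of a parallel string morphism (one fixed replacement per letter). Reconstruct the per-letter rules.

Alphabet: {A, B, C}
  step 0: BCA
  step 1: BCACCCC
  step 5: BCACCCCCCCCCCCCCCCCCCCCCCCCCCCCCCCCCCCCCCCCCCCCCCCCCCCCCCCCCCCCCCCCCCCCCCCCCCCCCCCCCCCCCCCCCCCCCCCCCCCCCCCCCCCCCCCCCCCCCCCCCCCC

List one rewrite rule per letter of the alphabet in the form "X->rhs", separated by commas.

  step 0 ⇒ step 1: BCA ⇒ BCA·CC·CC
    A ↦ CC
    B ↦ BCA
    C ↦ CC

A->CC, B->BCA, C->CC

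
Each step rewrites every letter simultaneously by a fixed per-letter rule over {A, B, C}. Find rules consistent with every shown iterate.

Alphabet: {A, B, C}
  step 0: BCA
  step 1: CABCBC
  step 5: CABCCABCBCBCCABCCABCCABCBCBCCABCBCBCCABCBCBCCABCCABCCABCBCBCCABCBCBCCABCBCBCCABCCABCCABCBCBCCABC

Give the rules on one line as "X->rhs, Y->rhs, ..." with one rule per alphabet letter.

  step 0 ⇒ step 1: BCA ⇒ CA·BC·BC
    A ↦ BC
    B ↦ CA
    C ↦ BC

A->BC, B->CA, C->BC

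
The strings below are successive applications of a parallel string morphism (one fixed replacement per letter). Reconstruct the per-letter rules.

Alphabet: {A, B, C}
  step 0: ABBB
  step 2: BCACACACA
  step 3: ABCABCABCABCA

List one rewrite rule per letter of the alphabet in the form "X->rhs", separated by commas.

  step 2 ⇒ step 3: BCACACACA ⇒ A·B·CA·B·CA·B·CA·B·CA
    A ↦ CA
    B ↦ A
    C ↦ B

A->CA, B->A, C->B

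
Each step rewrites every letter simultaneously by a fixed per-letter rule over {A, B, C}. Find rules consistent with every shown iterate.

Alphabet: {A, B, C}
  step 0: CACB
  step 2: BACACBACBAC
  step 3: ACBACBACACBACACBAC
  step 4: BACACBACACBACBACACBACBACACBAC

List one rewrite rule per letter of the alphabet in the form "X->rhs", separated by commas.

A->B, B->AC, C->AC

  step 3 ⇒ step 4: ACBACBACACBACACBAC ⇒ B·AC·AC·B·AC·AC·B·AC·B·AC·AC·B·AC·B·AC·AC·B·AC
    A ↦ B
    B ↦ AC
    C ↦ AC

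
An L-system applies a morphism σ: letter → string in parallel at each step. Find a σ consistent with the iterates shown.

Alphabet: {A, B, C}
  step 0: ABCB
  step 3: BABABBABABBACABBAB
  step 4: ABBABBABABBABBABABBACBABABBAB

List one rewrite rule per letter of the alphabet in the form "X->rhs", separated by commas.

A->B, B->AB, C->AC

  step 3 ⇒ step 4: BABABBABABBACABBAB ⇒ AB·B·AB·B·AB·AB·B·AB·B·AB·AB·B·AC·B·AB·AB·B·AB
    A ↦ B
    B ↦ AB
    C ↦ AC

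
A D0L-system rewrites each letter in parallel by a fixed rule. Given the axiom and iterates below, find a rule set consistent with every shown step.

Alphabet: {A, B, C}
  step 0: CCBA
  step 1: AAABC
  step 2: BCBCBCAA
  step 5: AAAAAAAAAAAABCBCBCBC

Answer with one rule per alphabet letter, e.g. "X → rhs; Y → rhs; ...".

A->BC, B->A, C->A

  step 1 ⇒ step 2: AAABC ⇒ BC·BC·BC·A·A
    A ↦ BC
    B ↦ A
    C ↦ A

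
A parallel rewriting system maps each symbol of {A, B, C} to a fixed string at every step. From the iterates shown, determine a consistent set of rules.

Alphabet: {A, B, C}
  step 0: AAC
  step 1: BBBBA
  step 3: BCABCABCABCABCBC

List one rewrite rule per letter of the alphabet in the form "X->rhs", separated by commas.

A->BB, B->BC, C->A

  step 0 ⇒ step 1: AAC ⇒ BB·BB·A
    A ↦ BB
    C ↦ A
    B ↦ BC  (constrained at step 1)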